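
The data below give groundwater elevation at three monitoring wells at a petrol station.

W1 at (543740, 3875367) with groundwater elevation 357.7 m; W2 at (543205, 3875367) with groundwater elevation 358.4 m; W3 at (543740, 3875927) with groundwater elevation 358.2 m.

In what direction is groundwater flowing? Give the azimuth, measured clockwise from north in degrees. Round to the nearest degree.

∂h/∂x = (358.4 − 357.7) / (543205 − 543740) = -0.001308
∂h/∂y = (358.2 − 357.7) / (3875927 − 3875367) = +0.0008929
Flow direction (−∇h) has components (+0.001308 E, -0.0008929 N).
Azimuth = atan2(E, N) = atan2(+0.001308, -0.0008929) = 124.3° ≈ 124°.

124°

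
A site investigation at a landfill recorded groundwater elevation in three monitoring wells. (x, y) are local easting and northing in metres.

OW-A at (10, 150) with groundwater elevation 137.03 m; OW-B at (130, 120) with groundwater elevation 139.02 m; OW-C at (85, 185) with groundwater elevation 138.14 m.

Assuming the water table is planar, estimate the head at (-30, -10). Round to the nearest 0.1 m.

Differences from OW-A: to OW-B (Δx, Δy, Δh) = (120, -30, +1.99); to OW-C = (75, 35, +1.11).
Determinant of the coordinate differences = 120·35 − 75·(-30) = 6450.
∂h/∂x = [(+1.99)·35 − (+1.11)·(-30)] / 6450 = +0.01596
∂h/∂y = [120·(+1.11) − 75·(+1.99)] / 6450 = -0.002488
h(-30, -10) = 137.03 + (+0.01596)·(-40) + (-0.002488)·(-160) = 137.03 -0.638 +0.398 = 136.790 m.

136.8 m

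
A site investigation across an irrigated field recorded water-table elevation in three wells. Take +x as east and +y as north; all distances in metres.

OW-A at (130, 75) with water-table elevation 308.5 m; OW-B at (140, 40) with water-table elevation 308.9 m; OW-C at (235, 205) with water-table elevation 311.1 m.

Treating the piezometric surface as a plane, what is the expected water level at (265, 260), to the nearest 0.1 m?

Differences from OW-A: to OW-B (Δx, Δy, Δh) = (10, -35, +0.4); to OW-C = (105, 130, +2.6).
Solve a·Δx + b·Δy = Δh: det = 10·130 − 105·(-35) = 4975.
∂h/∂x = [(+0.4)·130 − (+2.6)·(-35)] / 4975 = +0.02874
∂h/∂y = [10·(+2.6) − 105·(+0.4)] / 4975 = -0.003216
h(265, 260) = 308.5 + (+0.02874)·(135) + (-0.003216)·(185) = 308.5 +3.880 -0.595 = 311.785 m.

311.8 m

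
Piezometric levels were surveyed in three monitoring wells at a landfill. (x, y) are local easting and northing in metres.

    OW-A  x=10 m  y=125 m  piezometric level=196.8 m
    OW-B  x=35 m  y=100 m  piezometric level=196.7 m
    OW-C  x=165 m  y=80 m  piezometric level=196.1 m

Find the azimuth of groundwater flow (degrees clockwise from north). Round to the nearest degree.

081°

Differences from OW-A: to OW-B (Δx, Δy, Δh) = (25, -25, -0.1); to OW-C = (155, -45, -0.7).
Solve a·Δx + b·Δy = Δh: det = 25·(-45) − 155·(-25) = 2750.
∂h/∂x = [(-0.1)·(-45) − (-0.7)·(-25)] / 2750 = -0.004727
∂h/∂y = [25·(-0.7) − 155·(-0.1)] / 2750 = -0.0007273
Flow direction (−∇h) has components (+0.004727 E, +0.0007273 N).
Azimuth = atan2(E, N) = atan2(+0.004727, +0.0007273) = 81.3° ≈ 081°.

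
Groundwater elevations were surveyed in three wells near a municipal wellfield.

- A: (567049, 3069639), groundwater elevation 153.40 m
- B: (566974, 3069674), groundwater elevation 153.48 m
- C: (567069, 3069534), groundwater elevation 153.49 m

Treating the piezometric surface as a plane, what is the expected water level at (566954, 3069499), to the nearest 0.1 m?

153.7 m

With h = a·x + b·y + c and A as origin, the differences give:
  (-75)·a + 35·b = +0.08
  20·a + (-105)·b = +0.09
Eliminate b (×(-105) and ×35, subtract): 7175·a = -11.550 → a = ∂h/∂x = -0.001610
Back-substitute: b = ∂h/∂y = -0.001164.
h(566954, 3069499) = 153.40 + (-0.001610)·(-95) + (-0.001164)·(-140) = 153.40 +0.153 +0.163 = 153.716 m.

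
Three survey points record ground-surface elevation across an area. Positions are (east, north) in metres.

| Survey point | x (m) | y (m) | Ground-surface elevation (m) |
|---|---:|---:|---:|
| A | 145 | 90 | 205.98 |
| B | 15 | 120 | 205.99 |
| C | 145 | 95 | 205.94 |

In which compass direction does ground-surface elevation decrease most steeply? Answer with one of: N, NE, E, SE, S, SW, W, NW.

Three-point gradient (reference A): Δ to B = (-130, 30, +0.01), Δ to C = (0, 5, -0.04).
∂z/∂x = -0.001923, ∂z/∂y = -0.008000 (det = -650).
Steepest decrease is along −∇f = (+0.001923 E, +0.008000 N) → north.

N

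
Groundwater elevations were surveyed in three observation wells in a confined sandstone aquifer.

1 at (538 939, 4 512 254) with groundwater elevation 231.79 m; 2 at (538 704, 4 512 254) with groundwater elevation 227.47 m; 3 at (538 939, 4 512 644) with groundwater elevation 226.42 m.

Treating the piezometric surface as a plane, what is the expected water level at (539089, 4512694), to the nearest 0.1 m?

∂h/∂x = (227.47 − 231.79) / (538704 − 538939) = +0.01838
∂h/∂y = (226.42 − 231.79) / (4512644 − 4512254) = -0.01377
h(539089, 4512694) = 231.79 + (+0.01838)·(150) + (-0.01377)·(440) = 231.79 +2.757 -6.058 = 228.489 m.

228.5 m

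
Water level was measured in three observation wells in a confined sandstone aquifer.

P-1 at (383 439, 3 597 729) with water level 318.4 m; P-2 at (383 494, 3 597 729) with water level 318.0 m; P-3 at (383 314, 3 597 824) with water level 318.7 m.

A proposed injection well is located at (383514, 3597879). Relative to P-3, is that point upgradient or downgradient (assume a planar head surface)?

downgradient

Taking P-1 as reference: P-2−P-1 = (55, 0, -0.4); P-3−P-1 = (-125, 95, +0.3).
Solve a·Δx + b·Δy = Δh: det = 55·95 − (-125)·0 = 5225.
∂h/∂x = [(-0.4)·95 − (+0.3)·0] / 5225 = -0.007273
∂h/∂y = [55·(+0.3) − (-125)·(-0.4)] / 5225 = -0.006411
Head at (383514, 3597879) = 318.4 + (-0.007273)·(75) + (-0.006411)·(150) = 316.89 m.
That is lower than the 318.7 m at P-3, so the point is downgradient.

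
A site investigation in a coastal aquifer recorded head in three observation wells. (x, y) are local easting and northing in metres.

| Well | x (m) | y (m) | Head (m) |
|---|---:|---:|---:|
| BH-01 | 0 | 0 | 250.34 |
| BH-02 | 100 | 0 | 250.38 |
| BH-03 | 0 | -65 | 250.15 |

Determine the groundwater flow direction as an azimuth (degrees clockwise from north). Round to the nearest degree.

188°

∂h/∂x = (250.38 − 250.34) / (100 − 0) = +0.0004000
∂h/∂y = (250.15 − 250.34) / (-65 − 0) = +0.002923
Flow direction (−∇h) has components (-0.0004000 E, -0.002923 N).
Azimuth = atan2(E, N) = atan2(-0.0004000, -0.002923) = 187.8° ≈ 188°.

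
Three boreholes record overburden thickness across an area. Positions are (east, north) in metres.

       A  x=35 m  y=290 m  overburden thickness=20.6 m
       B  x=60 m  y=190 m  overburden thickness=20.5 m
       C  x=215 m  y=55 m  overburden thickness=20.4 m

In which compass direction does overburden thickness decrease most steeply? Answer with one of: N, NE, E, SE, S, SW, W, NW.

S

Taking A as reference: B−A = (25, -100, -0.1); C−A = (180, -235, -0.2).
Determinant of the coordinate differences = 25·(-235) − 180·(-100) = 12125.
∂d/∂x = [(-0.1)·(-235) − (-0.2)·(-100)] / 12125 = +0.0002887
∂d/∂y = [25·(-0.2) − 180·(-0.1)] / 12125 = +0.001072
Steepest decrease is along −∇f = (-0.0002887 E, -0.001072 N) → south.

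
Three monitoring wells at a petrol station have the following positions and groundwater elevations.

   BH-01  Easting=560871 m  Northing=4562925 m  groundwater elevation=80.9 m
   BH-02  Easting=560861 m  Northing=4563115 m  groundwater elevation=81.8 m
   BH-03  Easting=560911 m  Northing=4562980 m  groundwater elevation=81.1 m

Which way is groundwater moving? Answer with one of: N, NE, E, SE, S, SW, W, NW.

S

Differences from BH-01: to BH-02 (Δx, Δy, Δh) = (-10, 190, +0.9); to BH-03 = (40, 55, +0.2).
Determinant of the coordinate differences = (-10)·55 − 40·190 = -8150.
∂h/∂x = [(+0.9)·55 − (+0.2)·190] / -8150 = -0.001411
∂h/∂y = [(-10)·(+0.2) − 40·(+0.9)] / -8150 = +0.004663
Flow = −∇h = (+0.001411 east, -0.004663 north), which points south.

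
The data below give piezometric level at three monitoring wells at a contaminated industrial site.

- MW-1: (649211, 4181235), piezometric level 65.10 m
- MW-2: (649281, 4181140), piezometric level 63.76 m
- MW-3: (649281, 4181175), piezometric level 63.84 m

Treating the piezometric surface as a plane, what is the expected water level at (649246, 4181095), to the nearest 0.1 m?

With h = a·x + b·y + c and MW-1 as origin, the differences give:
  70·a + (-95)·b = -1.34
  70·a + (-60)·b = -1.26
Eliminate b (×(-60) and ×(-95), subtract): 2450·a = -39.300 → a = ∂h/∂x = -0.01604
Back-substitute: b = ∂h/∂y = +0.002286.
h(649246, 4181095) = 65.10 + (-0.01604)·(35) + (+0.002286)·(-140) = 65.10 -0.561 -0.320 = 64.219 m.

64.2 m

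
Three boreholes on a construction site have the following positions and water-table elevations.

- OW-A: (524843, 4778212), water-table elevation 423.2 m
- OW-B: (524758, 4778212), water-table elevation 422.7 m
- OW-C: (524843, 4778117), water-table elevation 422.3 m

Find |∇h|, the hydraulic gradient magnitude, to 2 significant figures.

∂h/∂x = (422.7 − 423.2) / (524758 − 524843) = +0.005882
∂h/∂y = (422.3 − 423.2) / (4778117 − 4778212) = +0.009474
|∇h| = √(0.005882² + 0.009474²) = 0.01115

0.011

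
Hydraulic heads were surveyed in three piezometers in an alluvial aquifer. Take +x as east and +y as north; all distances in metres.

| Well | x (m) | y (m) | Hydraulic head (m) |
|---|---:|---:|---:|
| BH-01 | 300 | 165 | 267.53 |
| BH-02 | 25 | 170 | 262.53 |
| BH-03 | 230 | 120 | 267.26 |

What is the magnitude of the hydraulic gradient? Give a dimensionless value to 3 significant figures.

0.0280

Three-point gradient (reference BH-01): Δ to BH-02 = (-275, 5, -5.00), Δ to BH-03 = (-70, -45, -0.27).
∂h/∂x = +0.01779, ∂h/∂y = -0.02167 (det = 12725).
|∇h| = √(0.01779² + -0.02167²) = 0.02804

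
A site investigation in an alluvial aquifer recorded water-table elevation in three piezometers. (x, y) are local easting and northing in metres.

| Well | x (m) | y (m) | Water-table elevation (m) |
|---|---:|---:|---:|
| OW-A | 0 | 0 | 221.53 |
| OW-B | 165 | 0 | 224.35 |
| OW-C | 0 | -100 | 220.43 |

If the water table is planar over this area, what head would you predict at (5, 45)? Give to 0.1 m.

∂h/∂x = (224.35 − 221.53) / (165 − 0) = +0.01709
∂h/∂y = (220.43 − 221.53) / (-100 − 0) = +0.01100
h(5, 45) = 221.53 + (+0.01709)·(5) + (+0.01100)·(45) = 221.53 +0.085 +0.495 = 222.110 m.

222.1 m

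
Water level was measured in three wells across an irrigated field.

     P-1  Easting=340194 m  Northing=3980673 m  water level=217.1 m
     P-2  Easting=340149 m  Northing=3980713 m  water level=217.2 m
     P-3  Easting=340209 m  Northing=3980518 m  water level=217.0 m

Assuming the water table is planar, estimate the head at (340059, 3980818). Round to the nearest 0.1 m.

With h = a·x + b·y + c and P-1 as origin, the differences give:
  (-45)·a + 40·b = +0.1
  15·a + (-155)·b = -0.1
Eliminate b (×(-155) and ×40, subtract): 6375·a = -11.50 → a = ∂h/∂x = -0.001804
Back-substitute: b = ∂h/∂y = +0.0004706.
h(340059, 3980818) = 217.1 + (-0.001804)·(-135) + (+0.0004706)·(145) = 217.1 +0.244 +0.068 = 217.412 m.

217.4 m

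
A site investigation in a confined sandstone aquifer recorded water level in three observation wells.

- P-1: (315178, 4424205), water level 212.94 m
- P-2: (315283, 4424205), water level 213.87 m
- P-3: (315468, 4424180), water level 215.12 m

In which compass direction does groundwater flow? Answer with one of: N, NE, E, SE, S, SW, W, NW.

SW

With h = a·x + b·y + c and P-1 as origin, the differences give:
  105·a + 0·b = +0.93
  290·a + (-25)·b = +2.18
Eliminate b (×(-25) and ×0, subtract): -2625·a = -23.250 → a = ∂h/∂x = +0.008857
Back-substitute: b = ∂h/∂y = +0.01554.
Flow = −∇h = (-0.008857 east, -0.01554 north), which points southwest.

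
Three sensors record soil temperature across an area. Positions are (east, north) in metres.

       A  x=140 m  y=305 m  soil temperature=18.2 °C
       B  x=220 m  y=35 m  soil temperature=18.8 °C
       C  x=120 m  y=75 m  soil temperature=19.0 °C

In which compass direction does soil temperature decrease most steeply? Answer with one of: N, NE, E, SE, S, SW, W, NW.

NE

Taking A as reference: B−A = (80, -270, +0.6); C−A = (-20, -230, +0.8).
Solve a·Δx + b·Δy = ΔT: det = 80·(-230) − (-20)·(-270) = -23800.
∂T/∂x = [(+0.6)·(-230) − (+0.8)·(-270)] / -23800 = -0.003277
∂T/∂y = [80·(+0.8) − (-20)·(+0.6)] / -23800 = -0.003193
Steepest decrease is along −∇f = (+0.003277 E, +0.003193 N) → northeast.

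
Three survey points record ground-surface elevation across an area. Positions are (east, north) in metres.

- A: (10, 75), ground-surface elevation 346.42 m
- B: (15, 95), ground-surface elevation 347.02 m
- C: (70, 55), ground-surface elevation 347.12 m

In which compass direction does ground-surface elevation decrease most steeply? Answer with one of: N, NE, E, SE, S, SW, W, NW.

SW

Taking A as reference: B−A = (5, 20, +0.60); C−A = (60, -20, +0.70).
Solve a·Δx + b·Δy = Δz: det = 5·(-20) − 60·20 = -1300.
∂z/∂x = [(+0.60)·(-20) − (+0.70)·20] / -1300 = +0.02000
∂z/∂y = [5·(+0.70) − 60·(+0.60)] / -1300 = +0.02500
Steepest decrease is along −∇f = (-0.02000 E, -0.02500 N) → southwest.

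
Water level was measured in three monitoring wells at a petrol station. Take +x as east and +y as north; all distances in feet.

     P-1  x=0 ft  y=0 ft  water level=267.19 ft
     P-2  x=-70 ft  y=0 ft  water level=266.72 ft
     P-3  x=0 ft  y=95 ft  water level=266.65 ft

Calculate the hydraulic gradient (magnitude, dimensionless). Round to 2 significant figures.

∂h/∂x = (266.72 − 267.19) / (-70 − 0) = +0.006714
∂h/∂y = (266.65 − 267.19) / (95 − 0) = -0.005684
|∇h| = √(0.006714² + -0.005684²) = 0.008797

0.0088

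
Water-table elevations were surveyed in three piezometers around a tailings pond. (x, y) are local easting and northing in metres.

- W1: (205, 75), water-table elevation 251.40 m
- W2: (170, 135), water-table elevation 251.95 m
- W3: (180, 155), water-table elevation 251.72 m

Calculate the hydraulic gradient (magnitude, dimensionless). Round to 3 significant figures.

Three-point gradient (reference W1): Δ to W2 = (-35, 60, +0.55), Δ to W3 = (-25, 80, +0.32).
∂h/∂x = -0.01908, ∂h/∂y = -0.001962 (det = -1300).
|∇h| = √(-0.01908² + -0.001962²) = 0.01918

0.0192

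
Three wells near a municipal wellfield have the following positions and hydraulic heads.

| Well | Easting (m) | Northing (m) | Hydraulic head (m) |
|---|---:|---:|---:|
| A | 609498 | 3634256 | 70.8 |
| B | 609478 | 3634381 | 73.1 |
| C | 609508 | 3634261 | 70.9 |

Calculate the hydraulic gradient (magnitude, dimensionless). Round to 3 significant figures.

0.0185

Differences from A: to B (Δx, Δy, Δh) = (-20, 125, +2.3); to C = (10, 5, +0.1).
Solve a·Δx + b·Δy = Δh: det = (-20)·5 − 10·125 = -1350.
∂h/∂x = [(+2.3)·5 − (+0.1)·125] / -1350 = +0.0007407
∂h/∂y = [(-20)·(+0.1) − 10·(+2.3)] / -1350 = +0.01852
|∇h| = √(0.0007407² + 0.01852²) = 0.01853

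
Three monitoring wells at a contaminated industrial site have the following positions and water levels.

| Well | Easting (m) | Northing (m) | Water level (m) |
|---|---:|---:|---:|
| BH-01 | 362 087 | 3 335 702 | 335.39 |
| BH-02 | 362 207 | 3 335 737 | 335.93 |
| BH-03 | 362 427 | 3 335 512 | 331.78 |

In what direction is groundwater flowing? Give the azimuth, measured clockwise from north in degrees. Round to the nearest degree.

With h = a·x + b·y + c and BH-01 as origin, the differences give:
  120·a + 35·b = +0.54
  340·a + (-190)·b = -3.61
Eliminate b (×(-190) and ×35, subtract): -34700·a = 23.750 → a = ∂h/∂x = -0.0006844
Back-substitute: b = ∂h/∂y = +0.01778.
Flow direction (−∇h) has components (+0.0006844 E, -0.01778 N).
Azimuth = atan2(E, N) = atan2(+0.0006844, -0.01778) = 177.8° ≈ 178°.

178°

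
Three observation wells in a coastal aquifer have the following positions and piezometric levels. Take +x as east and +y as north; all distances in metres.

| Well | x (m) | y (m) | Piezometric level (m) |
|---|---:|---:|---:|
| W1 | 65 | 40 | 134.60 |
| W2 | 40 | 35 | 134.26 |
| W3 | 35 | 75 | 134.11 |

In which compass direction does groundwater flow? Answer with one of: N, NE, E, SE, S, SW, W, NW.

Taking W1 as reference: W2−W1 = (-25, -5, -0.34); W3−W1 = (-30, 35, -0.49).
Determinant of the coordinate differences = (-25)·35 − (-30)·(-5) = -1025.
∂h/∂x = [(-0.34)·35 − (-0.49)·(-5)] / -1025 = +0.01400
∂h/∂y = [(-25)·(-0.49) − (-30)·(-0.34)] / -1025 = -0.002000
Flow = −∇h = (-0.01400 east, +0.002000 north), which points west.

W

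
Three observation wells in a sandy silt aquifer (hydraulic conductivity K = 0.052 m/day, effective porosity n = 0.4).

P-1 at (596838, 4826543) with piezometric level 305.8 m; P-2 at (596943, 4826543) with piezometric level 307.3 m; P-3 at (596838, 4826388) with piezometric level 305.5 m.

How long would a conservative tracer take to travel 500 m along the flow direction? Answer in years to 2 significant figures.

730 years

∂h/∂x = (307.3 − 305.8) / (596943 − 596838) = +0.01429
∂h/∂y = (305.5 − 305.8) / (4826388 − 4826543) = +0.001935
|∇h| = √(0.01429² + 0.001935²) = 0.01442
Seepage velocity v = K·i/n = 0.052 × 0.01442 / 0.4 = 0.001875 m/day.
t = 500 / 0.001875 = 2.667e+05 days = 730 years.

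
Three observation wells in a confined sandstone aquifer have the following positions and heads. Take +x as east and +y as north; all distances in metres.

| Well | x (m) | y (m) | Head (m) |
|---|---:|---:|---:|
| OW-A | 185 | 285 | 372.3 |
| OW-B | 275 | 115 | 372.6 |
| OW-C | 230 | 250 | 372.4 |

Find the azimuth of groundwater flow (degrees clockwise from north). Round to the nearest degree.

305°

Taking OW-A as reference: OW-B−OW-A = (90, -170, +0.3); OW-C−OW-A = (45, -35, +0.1).
Solve a·Δx + b·Δy = Δh: det = 90·(-35) − 45·(-170) = 4500.
∂h/∂x = [(+0.3)·(-35) − (+0.1)·(-170)] / 4500 = +0.001444
∂h/∂y = [90·(+0.1) − 45·(+0.3)] / 4500 = -0.001000
Flow direction (−∇h) has components (-0.001444 E, +0.001000 N).
Azimuth = atan2(E, N) = atan2(-0.001444, +0.001000) = 304.7° ≈ 305°.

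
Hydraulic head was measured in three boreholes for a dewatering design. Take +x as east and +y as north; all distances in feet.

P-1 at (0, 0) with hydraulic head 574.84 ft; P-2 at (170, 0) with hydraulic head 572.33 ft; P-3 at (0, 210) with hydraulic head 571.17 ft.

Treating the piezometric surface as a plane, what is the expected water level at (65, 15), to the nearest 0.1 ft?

573.6 ft

∂h/∂x = (572.33 − 574.84) / (170 − 0) = -0.01476
∂h/∂y = (571.17 − 574.84) / (210 − 0) = -0.01748
h(65, 15) = 574.84 + (-0.01476)·(65) + (-0.01748)·(15) = 574.84 -0.960 -0.262 = 573.618 ft.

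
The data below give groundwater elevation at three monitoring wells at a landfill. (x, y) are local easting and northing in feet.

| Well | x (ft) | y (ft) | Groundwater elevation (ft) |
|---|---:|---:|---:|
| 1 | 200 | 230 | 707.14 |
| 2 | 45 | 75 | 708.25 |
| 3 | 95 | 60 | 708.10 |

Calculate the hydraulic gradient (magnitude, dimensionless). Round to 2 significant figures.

0.0051

Differences from 1: to 2 (Δx, Δy, Δh) = (-155, -155, +1.11); to 3 = (-105, -170, +0.96).
Determinant of the coordinate differences = (-155)·(-170) − (-105)·(-155) = 10075.
∂h/∂x = [(+1.11)·(-170) − (+0.96)·(-155)] / 10075 = -0.003960
∂h/∂y = [(-155)·(+0.96) − (-105)·(+1.11)] / 10075 = -0.003201
|∇h| = √(-0.003960² + -0.003201²) = 0.005092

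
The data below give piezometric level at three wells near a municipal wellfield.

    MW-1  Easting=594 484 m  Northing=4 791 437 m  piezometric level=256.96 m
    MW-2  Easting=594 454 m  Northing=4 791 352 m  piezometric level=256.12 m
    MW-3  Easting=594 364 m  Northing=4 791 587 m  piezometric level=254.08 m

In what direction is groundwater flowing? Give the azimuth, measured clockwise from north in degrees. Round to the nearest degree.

Taking MW-1 as reference: MW-2−MW-1 = (-30, -85, -0.84); MW-3−MW-1 = (-120, 150, -2.88).
Solve a·Δx + b·Δy = Δh: det = (-30)·150 − (-120)·(-85) = -14700.
∂h/∂x = [(-0.84)·150 − (-2.88)·(-85)] / -14700 = +0.02522
∂h/∂y = [(-30)·(-2.88) − (-120)·(-0.84)] / -14700 = +0.0009796
Flow direction (−∇h) has components (-0.02522 E, -0.0009796 N).
Azimuth = atan2(E, N) = atan2(-0.02522, -0.0009796) = 267.8° ≈ 268°.

268°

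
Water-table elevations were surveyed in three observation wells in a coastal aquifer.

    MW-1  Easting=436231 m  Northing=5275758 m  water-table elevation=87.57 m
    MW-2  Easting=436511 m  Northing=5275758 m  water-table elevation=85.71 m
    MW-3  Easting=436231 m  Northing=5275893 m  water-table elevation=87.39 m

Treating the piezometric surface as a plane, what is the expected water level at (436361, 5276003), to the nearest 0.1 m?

∂h/∂x = (85.71 − 87.57) / (436511 − 436231) = -0.006643
∂h/∂y = (87.39 − 87.57) / (5275893 − 5275758) = -0.001333
h(436361, 5276003) = 87.57 + (-0.006643)·(130) + (-0.001333)·(245) = 87.57 -0.864 -0.327 = 86.380 m.

86.4 m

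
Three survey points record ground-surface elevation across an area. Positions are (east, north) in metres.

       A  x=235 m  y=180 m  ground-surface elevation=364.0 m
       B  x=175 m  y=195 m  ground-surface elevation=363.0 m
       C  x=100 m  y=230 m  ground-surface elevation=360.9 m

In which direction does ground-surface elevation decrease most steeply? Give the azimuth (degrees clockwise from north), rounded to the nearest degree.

Differences from A: to B (Δx, Δy, Δh) = (-60, 15, -1.0); to C = (-135, 50, -3.1).
Determinant of the coordinate differences = (-60)·50 − (-135)·15 = -975.
∂z/∂x = [(-1.0)·50 − (-3.1)·15] / -975 = +0.003590
∂z/∂y = [(-60)·(-3.1) − (-135)·(-1.0)] / -975 = -0.05231
Steepest decrease is along −∇f: components (-0.003590 E, +0.05231 N).
Azimuth = atan2(-0.003590, +0.05231) = 356.1° ≈ 356°.

356°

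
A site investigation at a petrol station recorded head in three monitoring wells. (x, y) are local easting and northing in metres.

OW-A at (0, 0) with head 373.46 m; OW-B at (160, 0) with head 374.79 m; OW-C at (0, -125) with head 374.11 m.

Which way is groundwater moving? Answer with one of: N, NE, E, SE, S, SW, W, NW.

∂h/∂x = (374.79 − 373.46) / (160 − 0) = +0.008313
∂h/∂y = (374.11 − 373.46) / (-125 − 0) = -0.005200
Flow = −∇h = (-0.008313 east, +0.005200 north), which points northwest.

NW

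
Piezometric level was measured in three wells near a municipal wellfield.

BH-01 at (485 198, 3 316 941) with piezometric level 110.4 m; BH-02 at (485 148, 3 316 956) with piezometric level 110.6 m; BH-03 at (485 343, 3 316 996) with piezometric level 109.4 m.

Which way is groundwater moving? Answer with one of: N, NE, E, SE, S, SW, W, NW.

NE

Differences from BH-01: to BH-02 (Δx, Δy, Δh) = (-50, 15, +0.2); to BH-03 = (145, 55, -1.0).
Solve a·Δx + b·Δy = Δh: det = (-50)·55 − 145·15 = -4925.
∂h/∂x = [(+0.2)·55 − (-1.0)·15] / -4925 = -0.005279
∂h/∂y = [(-50)·(-1.0) − 145·(+0.2)] / -4925 = -0.004264
Flow = −∇h = (+0.005279 east, +0.004264 north), which points northeast.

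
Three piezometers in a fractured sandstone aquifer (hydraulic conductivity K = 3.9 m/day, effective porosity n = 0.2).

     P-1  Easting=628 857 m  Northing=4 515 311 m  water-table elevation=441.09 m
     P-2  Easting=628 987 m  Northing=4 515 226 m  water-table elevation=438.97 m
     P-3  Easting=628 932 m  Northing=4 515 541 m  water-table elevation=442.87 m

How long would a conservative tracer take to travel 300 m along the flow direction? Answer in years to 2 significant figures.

With h = a·x + b·y + c and P-1 as origin, the differences give:
  130·a + (-85)·b = -2.12
  75·a + 230·b = +1.78
Eliminate b (×230 and ×(-85), subtract): 36275·a = -336.300 → a = ∂h/∂x = -0.009271
Back-substitute: b = ∂h/∂y = +0.01076.
|∇h| = √(-0.009271² + 0.01076²) = 0.0142
Seepage velocity v = K·i/n = 3.9 × 0.0142 / 0.2 = 0.2769 m/day.
t = 300 / 0.2769 = 1083 days = 2.97 years.

3.0 years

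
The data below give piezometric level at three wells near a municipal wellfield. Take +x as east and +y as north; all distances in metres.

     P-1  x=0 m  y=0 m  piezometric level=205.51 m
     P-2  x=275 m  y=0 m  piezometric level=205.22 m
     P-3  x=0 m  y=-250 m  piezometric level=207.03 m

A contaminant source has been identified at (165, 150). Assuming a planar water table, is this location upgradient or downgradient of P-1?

∂h/∂x = (205.22 − 205.51) / (275 − 0) = -0.001055
∂h/∂y = (207.03 − 205.51) / (-250 − 0) = -0.006080
Head at (165, 150) = 205.51 + (-0.001055)·(165) + (-0.006080)·(150) = 204.42 m.
That is lower than the 205.51 m at P-1, so the point is downgradient.

downgradient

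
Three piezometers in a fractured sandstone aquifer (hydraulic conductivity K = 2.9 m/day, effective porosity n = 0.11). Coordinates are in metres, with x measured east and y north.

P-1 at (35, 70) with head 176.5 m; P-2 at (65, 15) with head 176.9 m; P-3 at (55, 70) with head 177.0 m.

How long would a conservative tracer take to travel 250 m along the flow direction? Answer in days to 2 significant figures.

370 days

Differences from P-1: to P-2 (Δx, Δy, Δh) = (30, -55, +0.4); to P-3 = (20, 0, +0.5).
Determinant of the coordinate differences = 30·0 − 20·(-55) = 1100.
∂h/∂x = [(+0.4)·0 − (+0.5)·(-55)] / 1100 = +0.02500
∂h/∂y = [30·(+0.5) − 20·(+0.4)] / 1100 = +0.006364
|∇h| = √(0.02500² + 0.006364²) = 0.0258
Seepage velocity v = K·i/n = 2.9 × 0.0258 / 0.11 = 0.6802 m/day.
t = 250 / 0.6802 = 367.5 days.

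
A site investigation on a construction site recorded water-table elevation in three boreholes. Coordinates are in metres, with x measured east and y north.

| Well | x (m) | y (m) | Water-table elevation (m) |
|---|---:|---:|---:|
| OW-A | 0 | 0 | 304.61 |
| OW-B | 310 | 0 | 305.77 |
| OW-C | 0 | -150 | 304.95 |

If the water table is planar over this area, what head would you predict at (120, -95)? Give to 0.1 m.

∂h/∂x = (305.77 − 304.61) / (310 − 0) = +0.003742
∂h/∂y = (304.95 − 304.61) / (-150 − 0) = -0.002267
h(120, -95) = 304.61 + (+0.003742)·(120) + (-0.002267)·(-95) = 304.61 +0.449 +0.215 = 305.274 m.

305.3 m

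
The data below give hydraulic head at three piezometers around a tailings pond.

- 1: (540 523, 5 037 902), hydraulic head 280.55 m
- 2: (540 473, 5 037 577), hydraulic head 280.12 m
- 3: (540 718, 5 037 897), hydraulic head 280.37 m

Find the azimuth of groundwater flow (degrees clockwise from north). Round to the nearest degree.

Differences from 1: to 2 (Δx, Δy, Δh) = (-50, -325, -0.43); to 3 = (195, -5, -0.18).
Solve a·Δx + b·Δy = Δh: det = (-50)·(-5) − 195·(-325) = 63625.
∂h/∂x = [(-0.43)·(-5) − (-0.18)·(-325)] / 63625 = -0.0008857
∂h/∂y = [(-50)·(-0.18) − 195·(-0.43)] / 63625 = +0.001459
Flow direction (−∇h) has components (+0.0008857 E, -0.001459 N).
Azimuth = atan2(E, N) = atan2(+0.0008857, -0.001459) = 148.7° ≈ 149°.

149°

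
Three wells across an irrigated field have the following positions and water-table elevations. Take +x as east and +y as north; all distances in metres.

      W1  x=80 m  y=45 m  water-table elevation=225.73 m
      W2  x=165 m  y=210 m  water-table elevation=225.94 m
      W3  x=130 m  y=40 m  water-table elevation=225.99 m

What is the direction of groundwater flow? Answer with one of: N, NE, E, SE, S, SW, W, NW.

W

With h = a·x + b·y + c and W1 as origin, the differences give:
  85·a + 165·b = +0.21
  50·a + (-5)·b = +0.26
Eliminate b (×(-5) and ×165, subtract): -8675·a = -43.950 → a = ∂h/∂x = +0.005066
Back-substitute: b = ∂h/∂y = -0.001337.
Flow = −∇h = (-0.005066 east, +0.001337 north), which points west.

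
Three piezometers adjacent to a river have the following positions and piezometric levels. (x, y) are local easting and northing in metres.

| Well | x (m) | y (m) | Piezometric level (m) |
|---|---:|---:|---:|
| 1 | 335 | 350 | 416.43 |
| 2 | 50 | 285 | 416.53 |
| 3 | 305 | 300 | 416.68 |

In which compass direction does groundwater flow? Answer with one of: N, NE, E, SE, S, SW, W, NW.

Three-point gradient (reference 1): Δ to 2 = (-285, -65, +0.10), Δ to 3 = (-30, -50, +0.25).
∂h/∂x = +0.0009146, ∂h/∂y = -0.005549 (det = 12300).
Flow = −∇h = (-0.0009146 east, +0.005549 north), which points north.

N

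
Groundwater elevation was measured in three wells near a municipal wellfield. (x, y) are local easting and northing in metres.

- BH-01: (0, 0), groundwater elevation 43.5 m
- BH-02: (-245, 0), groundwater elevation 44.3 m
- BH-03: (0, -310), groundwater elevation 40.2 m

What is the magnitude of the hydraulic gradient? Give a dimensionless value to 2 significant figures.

0.011

∂h/∂x = (44.3 − 43.5) / (-245 − 0) = -0.003265
∂h/∂y = (40.2 − 43.5) / (-310 − 0) = +0.01065
|∇h| = √(-0.003265² + 0.01065²) = 0.01114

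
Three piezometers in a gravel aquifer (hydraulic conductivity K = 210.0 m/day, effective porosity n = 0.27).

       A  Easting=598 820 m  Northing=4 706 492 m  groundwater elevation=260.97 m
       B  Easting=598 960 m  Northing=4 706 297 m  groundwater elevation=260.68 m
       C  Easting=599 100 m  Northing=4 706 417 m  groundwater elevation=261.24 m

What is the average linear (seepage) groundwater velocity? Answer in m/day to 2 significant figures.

2.5 m/day

Three-point gradient (reference A): Δ to B = (140, -195, -0.29), Δ to C = (280, -75, +0.27).
∂h/∂x = +0.001687, ∂h/∂y = +0.002698 (det = 44100).
|∇h| = √(0.001687² + 0.002698²) = 0.003182
Seepage velocity v = K·i/n = 210.0 × 0.003182 / 0.27 = 2.475 m/day.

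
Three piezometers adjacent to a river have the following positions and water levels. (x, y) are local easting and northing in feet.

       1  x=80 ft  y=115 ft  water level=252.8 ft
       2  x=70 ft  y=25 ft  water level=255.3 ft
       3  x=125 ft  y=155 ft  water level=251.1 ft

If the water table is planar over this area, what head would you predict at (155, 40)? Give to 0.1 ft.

Differences from 1: to 2 (Δx, Δy, Δh) = (-10, -90, +2.5); to 3 = (45, 40, -1.7).
Solve a·Δx + b·Δy = Δh: det = (-10)·40 − 45·(-90) = 3650.
∂h/∂x = [(+2.5)·40 − (-1.7)·(-90)] / 3650 = -0.01452
∂h/∂y = [(-10)·(-1.7) − 45·(+2.5)] / 3650 = -0.02616
h(155, 40) = 252.8 + (-0.01452)·(75) + (-0.02616)·(-75) = 252.8 -1.089 +1.962 = 253.673 ft.

253.7 ft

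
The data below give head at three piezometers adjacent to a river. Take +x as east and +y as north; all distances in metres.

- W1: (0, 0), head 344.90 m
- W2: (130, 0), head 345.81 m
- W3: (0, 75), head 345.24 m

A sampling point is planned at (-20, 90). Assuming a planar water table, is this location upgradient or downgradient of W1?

upgradient

∂h/∂x = (345.81 − 344.90) / (130 − 0) = +0.007000
∂h/∂y = (345.24 − 344.90) / (75 − 0) = +0.004533
Head at (-20, 90) = 344.90 + (+0.007000)·(-20) + (+0.004533)·(90) = 345.17 m.
That is higher than the 344.90 m at W1, so the point is upgradient.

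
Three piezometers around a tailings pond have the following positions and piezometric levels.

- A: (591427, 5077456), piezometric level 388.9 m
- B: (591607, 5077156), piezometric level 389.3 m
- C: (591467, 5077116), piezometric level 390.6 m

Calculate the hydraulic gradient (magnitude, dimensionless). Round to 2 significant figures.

0.0096

With h = a·x + b·y + c and A as origin, the differences give:
  180·a + (-300)·b = +0.4
  40·a + (-340)·b = +1.7
Eliminate b (×(-340) and ×(-300), subtract): -49200·a = 374.00 → a = ∂h/∂x = -0.007602
Back-substitute: b = ∂h/∂y = -0.005894.
|∇h| = √(-0.007602² + -0.005894²) = 0.009619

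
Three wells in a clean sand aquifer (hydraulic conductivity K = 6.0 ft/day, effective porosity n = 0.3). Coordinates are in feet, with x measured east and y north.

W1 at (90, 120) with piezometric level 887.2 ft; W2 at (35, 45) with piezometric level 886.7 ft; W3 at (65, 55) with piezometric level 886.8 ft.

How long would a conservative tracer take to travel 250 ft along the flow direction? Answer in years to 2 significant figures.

Taking W1 as reference: W2−W1 = (-55, -75, -0.5); W3−W1 = (-25, -65, -0.4).
Solve a·Δx + b·Δy = Δh: det = (-55)·(-65) − (-25)·(-75) = 1700.
∂h/∂x = [(-0.5)·(-65) − (-0.4)·(-75)] / 1700 = +0.001471
∂h/∂y = [(-55)·(-0.4) − (-25)·(-0.5)] / 1700 = +0.005588
|∇h| = √(0.001471² + 0.005588²) = 0.005778
Seepage velocity v = K·i/n = 6.0 × 0.005778 / 0.3 = 0.1156 ft/day.
t = 250 / 0.1156 = 2163 days = 5.92 years.

5.9 years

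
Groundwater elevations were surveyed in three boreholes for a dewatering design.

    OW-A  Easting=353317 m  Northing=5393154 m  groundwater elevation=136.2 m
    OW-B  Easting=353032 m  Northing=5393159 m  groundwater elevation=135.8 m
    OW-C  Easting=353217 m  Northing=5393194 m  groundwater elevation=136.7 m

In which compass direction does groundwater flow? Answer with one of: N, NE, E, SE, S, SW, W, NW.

Taking OW-A as reference: OW-B−OW-A = (-285, 5, -0.4); OW-C−OW-A = (-100, 40, +0.5).
Solve a·Δx + b·Δy = Δh: det = (-285)·40 − (-100)·5 = -10900.
∂h/∂x = [(-0.4)·40 − (+0.5)·5] / -10900 = +0.001697
∂h/∂y = [(-285)·(+0.5) − (-100)·(-0.4)] / -10900 = +0.01674
Flow = −∇h = (-0.001697 east, -0.01674 north), which points south.

S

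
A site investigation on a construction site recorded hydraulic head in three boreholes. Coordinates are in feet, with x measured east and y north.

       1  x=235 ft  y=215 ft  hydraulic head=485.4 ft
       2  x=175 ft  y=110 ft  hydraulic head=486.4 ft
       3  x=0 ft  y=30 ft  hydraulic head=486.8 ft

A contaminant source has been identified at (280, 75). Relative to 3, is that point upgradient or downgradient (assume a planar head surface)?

upgradient

With h = a·x + b·y + c and 1 as origin, the differences give:
  (-60)·a + (-105)·b = +1.0
  (-235)·a + (-185)·b = +1.4
Eliminate b (×(-185) and ×(-105), subtract): -13575·a = -38.00 → a = ∂h/∂x = +0.002799
Back-substitute: b = ∂h/∂y = -0.01112.
Head at (280, 75) = 485.4 + (+0.002799)·(45) + (-0.01112)·(-140) = 487.08 ft.
That is higher than the 486.8 ft at 3, so the point is upgradient.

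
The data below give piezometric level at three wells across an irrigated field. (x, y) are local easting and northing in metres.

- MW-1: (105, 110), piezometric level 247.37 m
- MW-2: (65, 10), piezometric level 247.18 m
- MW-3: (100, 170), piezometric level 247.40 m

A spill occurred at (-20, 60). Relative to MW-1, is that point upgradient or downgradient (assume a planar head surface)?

downgradient

With h = a·x + b·y + c and MW-1 as origin, the differences give:
  (-40)·a + (-100)·b = -0.19
  (-5)·a + 60·b = +0.03
Eliminate b (×60 and ×(-100), subtract): -2900·a = -8.400 → a = ∂h/∂x = +0.002897
Back-substitute: b = ∂h/∂y = +0.0007414.
Head at (-20, 60) = 247.37 + (+0.002897)·(-125) + (+0.0007414)·(-50) = 246.97 m.
That is lower than the 247.37 m at MW-1, so the point is downgradient.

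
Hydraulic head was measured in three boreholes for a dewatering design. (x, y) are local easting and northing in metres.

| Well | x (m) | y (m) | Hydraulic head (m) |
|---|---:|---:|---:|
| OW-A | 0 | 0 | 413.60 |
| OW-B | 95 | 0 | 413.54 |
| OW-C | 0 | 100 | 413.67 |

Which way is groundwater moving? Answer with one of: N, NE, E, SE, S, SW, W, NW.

SE

∂h/∂x = (413.54 − 413.60) / (95 − 0) = -0.0006316
∂h/∂y = (413.67 − 413.60) / (100 − 0) = +0.0007000
Flow = −∇h = (+0.0006316 east, -0.0007000 north), which points southeast.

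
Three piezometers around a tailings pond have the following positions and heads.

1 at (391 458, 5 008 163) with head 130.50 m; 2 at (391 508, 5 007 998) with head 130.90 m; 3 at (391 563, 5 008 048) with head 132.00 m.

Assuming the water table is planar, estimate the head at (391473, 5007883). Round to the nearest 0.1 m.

With h = a·x + b·y + c and 1 as origin, the differences give:
  50·a + (-165)·b = +0.40
  105·a + (-115)·b = +1.50
Eliminate b (×(-115) and ×(-165), subtract): 11575·a = 201.500 → a = ∂h/∂x = +0.01741
Back-substitute: b = ∂h/∂y = +0.002851.
h(391473, 5007883) = 130.50 + (+0.01741)·(15) + (+0.002851)·(-280) = 130.50 +0.261 -0.798 = 129.963 m.

130.0 m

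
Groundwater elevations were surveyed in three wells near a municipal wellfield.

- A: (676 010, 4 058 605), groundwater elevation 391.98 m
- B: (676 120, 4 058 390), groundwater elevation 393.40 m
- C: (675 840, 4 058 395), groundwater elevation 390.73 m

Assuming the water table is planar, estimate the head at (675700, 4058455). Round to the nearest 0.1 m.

Three-point gradient (reference A): Δ to B = (110, -215, +1.42), Δ to C = (-170, -210, -1.25).
∂h/∂x = +0.009505, ∂h/∂y = -0.001742 (det = -59650).
h(675700, 4058455) = 391.98 + (+0.009505)·(-310) + (-0.001742)·(-150) = 391.98 -2.946 +0.261 = 389.295 m.

389.3 m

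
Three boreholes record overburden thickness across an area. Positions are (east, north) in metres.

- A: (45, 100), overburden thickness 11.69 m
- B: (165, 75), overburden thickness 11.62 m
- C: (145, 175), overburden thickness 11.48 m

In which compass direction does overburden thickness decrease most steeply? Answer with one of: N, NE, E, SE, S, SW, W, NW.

NE

Differences from A: to B (Δx, Δy, Δh) = (120, -25, -0.07); to C = (100, 75, -0.21).
Determinant of the coordinate differences = 120·75 − 100·(-25) = 11500.
∂d/∂x = [(-0.07)·75 − (-0.21)·(-25)] / 11500 = -0.0009130
∂d/∂y = [120·(-0.21) − 100·(-0.07)] / 11500 = -0.001583
Steepest decrease is along −∇f = (+0.0009130 E, +0.001583 N) → northeast.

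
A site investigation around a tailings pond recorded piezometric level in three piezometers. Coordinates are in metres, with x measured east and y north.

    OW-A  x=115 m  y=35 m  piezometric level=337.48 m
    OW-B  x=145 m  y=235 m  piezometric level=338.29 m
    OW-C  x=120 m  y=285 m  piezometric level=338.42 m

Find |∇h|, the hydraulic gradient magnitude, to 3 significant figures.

Taking OW-A as reference: OW-B−OW-A = (30, 200, +0.81); OW-C−OW-A = (5, 250, +0.94).
Determinant of the coordinate differences = 30·250 − 5·200 = 6500.
∂h/∂x = [(+0.81)·250 − (+0.94)·200] / 6500 = +0.002231
∂h/∂y = [30·(+0.94) − 5·(+0.81)] / 6500 = +0.003715
|∇h| = √(0.002231² + 0.003715²) = 0.004333

0.00433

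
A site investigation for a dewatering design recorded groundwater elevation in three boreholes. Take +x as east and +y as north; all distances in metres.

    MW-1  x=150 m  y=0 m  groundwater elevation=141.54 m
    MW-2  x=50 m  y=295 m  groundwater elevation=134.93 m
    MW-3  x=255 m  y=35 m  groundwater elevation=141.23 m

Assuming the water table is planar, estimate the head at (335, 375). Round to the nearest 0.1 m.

With h = a·x + b·y + c and MW-1 as origin, the differences give:
  (-100)·a + 295·b = -6.61
  105·a + 35·b = -0.31
Eliminate b (×35 and ×295, subtract): -34475·a = -139.900 → a = ∂h/∂x = +0.004058
Back-substitute: b = ∂h/∂y = -0.02103.
h(335, 375) = 141.54 + (+0.004058)·(185) + (-0.02103)·(375) = 141.54 +0.751 -7.887 = 134.404 m.

134.4 m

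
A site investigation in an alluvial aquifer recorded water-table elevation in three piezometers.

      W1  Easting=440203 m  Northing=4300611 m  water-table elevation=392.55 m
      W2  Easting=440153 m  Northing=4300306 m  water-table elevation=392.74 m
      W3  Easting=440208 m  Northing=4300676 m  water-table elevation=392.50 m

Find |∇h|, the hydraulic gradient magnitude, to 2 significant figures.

With h = a·x + b·y + c and W1 as origin, the differences give:
  (-50)·a + (-305)·b = +0.19
  5·a + 65·b = -0.05
Eliminate b (×65 and ×(-305), subtract): -1725·a = -2.900 → a = ∂h/∂x = +0.001681
Back-substitute: b = ∂h/∂y = -0.0008986.
|∇h| = √(0.001681² + -0.0008986²) = 0.001906

0.0019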